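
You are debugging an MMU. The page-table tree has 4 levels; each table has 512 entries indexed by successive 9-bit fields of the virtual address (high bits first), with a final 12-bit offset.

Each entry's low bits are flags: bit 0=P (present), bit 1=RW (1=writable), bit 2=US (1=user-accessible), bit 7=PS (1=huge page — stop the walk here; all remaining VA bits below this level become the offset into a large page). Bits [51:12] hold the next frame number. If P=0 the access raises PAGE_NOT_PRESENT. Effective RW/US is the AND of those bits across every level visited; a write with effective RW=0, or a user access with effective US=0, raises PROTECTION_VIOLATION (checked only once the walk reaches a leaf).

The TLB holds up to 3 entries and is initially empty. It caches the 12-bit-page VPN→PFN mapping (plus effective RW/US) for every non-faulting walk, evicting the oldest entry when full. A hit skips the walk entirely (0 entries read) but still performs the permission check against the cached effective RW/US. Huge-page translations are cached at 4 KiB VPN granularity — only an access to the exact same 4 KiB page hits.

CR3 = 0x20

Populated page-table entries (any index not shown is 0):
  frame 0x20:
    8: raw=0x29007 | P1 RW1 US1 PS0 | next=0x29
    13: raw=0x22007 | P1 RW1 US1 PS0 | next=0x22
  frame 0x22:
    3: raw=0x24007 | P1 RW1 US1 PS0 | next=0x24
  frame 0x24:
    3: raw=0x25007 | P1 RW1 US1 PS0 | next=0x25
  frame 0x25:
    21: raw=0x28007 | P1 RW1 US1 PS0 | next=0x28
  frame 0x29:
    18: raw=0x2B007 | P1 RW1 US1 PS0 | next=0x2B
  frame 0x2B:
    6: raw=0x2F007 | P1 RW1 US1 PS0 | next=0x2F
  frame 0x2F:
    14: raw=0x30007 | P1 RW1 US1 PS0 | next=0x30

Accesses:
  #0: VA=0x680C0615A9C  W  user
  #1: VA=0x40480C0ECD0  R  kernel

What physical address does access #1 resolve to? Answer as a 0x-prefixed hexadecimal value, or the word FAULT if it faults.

Walk each access:
#0 VA=0x680C0615A9C (w,user):
  lvl0: tbl 0x20, slot 13 ⇒ 0x22007 (P1/RW1/US1/PS0)
  lvl1: tbl 0x22, slot 3 ⇒ 0x24007 (P1/RW1/US1/PS0)
  lvl2: tbl 0x24, slot 3 ⇒ 0x25007 (P1/RW1/US1/PS0)
  lvl3: tbl 0x25, slot 21 ⇒ 0x28007 (P1/RW1/US1/PS0)
  ✓ 0x28A9C  — 4 lookups
#1 VA=0x40480C0ECD0 (r,kernel):
  lvl0: tbl 0x20, slot 8 ⇒ 0x29007 (P1/RW1/US1/PS0)
  lvl1: tbl 0x29, slot 18 ⇒ 0x2B007 (P1/RW1/US1/PS0)
  lvl2: tbl 0x2B, slot 6 ⇒ 0x2F007 (P1/RW1/US1/PS0)
  lvl3: tbl 0x2F, slot 14 ⇒ 0x30007 (P1/RW1/US1/PS0)
  ✓ 0x30CD0  — 4 lookups

Access #1 PA: 0x30CD0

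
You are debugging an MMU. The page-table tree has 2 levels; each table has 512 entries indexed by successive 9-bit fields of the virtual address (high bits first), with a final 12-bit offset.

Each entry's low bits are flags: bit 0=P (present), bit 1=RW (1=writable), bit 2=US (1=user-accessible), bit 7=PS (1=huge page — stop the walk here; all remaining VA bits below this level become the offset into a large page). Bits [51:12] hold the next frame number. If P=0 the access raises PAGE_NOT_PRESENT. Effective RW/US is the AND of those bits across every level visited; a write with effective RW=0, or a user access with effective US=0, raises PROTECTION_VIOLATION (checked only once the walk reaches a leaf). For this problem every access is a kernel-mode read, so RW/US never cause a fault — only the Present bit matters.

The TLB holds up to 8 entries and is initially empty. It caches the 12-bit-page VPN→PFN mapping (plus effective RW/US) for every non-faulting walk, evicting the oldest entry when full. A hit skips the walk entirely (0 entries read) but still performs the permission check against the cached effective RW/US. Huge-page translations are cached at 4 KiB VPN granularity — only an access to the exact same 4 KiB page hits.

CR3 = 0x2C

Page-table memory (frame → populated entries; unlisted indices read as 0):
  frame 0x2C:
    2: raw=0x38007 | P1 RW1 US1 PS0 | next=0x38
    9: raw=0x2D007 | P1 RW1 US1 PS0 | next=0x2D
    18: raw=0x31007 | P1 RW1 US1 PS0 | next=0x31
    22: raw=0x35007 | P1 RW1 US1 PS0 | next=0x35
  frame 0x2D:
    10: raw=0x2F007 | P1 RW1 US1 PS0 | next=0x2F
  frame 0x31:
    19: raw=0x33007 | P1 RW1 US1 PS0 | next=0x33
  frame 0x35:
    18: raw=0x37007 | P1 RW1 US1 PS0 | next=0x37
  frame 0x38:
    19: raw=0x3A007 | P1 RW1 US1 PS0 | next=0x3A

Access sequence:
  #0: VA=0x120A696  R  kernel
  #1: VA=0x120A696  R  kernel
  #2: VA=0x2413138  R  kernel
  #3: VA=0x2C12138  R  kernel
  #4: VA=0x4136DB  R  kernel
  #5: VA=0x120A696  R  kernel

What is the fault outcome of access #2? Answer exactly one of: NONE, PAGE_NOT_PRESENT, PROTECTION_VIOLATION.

Walk each access:
#0 VA=0x120A696 (r,kernel):
  L0: frame=0x2C idx=9 entry=0x2D007 [P=1 RW=1 US=1 PS=0]
  L1: frame=0x2D idx=10 entry=0x2F007 [P=1 RW=1 US=1 PS=0]
  → PA=0x2F696  (2 entries read)
#1 VA=0x120A696 (r,kernel):
  TLB hit vpn=0x120A → PA=0x2F696
#2 VA=0x2413138 (r,kernel):
  L0: frame=0x2C idx=18 entry=0x31007 [P=1 RW=1 US=1 PS=0]
  L1: frame=0x31 idx=19 entry=0x33007 [P=1 RW=1 US=1 PS=0]
  → PA=0x33138  (2 entries read)
#3 VA=0x2C12138 (r,kernel):
  L0: frame=0x2C idx=22 entry=0x35007 [P=1 RW=1 US=1 PS=0]
  L1: frame=0x35 idx=18 entry=0x37007 [P=1 RW=1 US=1 PS=0]
  → PA=0x37138  (2 entries read)
#4 VA=0x4136DB (r,kernel):
  L0: frame=0x2C idx=2 entry=0x38007 [P=1 RW=1 US=1 PS=0]
  L1: frame=0x38 idx=19 entry=0x3A007 [P=1 RW=1 US=1 PS=0]
  → PA=0x3A6DB  (2 entries read)
#5 VA=0x120A696 (r,kernel):
  TLB hit vpn=0x120A → PA=0x2F696

Access #2 fault: NONE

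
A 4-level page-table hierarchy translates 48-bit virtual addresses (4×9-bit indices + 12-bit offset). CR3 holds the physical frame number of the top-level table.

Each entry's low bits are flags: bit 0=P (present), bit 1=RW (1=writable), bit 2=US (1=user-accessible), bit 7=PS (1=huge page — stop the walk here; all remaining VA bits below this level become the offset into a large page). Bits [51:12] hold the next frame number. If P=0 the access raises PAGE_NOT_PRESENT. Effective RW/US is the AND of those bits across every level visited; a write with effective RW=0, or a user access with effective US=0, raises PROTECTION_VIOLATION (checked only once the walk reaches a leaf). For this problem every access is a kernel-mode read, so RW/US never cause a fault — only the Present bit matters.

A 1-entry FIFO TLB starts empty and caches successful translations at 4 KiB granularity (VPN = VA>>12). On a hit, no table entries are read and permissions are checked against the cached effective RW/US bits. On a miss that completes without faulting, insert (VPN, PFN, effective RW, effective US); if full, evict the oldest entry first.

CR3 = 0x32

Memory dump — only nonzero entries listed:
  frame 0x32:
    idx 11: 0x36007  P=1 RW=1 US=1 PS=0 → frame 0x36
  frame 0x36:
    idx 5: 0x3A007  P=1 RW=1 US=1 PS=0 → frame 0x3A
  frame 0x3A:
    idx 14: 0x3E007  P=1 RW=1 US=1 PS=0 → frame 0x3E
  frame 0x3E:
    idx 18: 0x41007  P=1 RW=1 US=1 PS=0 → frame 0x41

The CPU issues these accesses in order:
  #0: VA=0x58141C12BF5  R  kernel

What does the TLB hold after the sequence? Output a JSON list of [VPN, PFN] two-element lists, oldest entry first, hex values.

Per-access translation:
#0 VA=0x58141C12BF5 (r,kernel):
  L0 @0x32[11] → 0x36007  P=1,RW=1,US=1,PS=0
  L1 @0x36[5] → 0x3A007  P=1,RW=1,US=1,PS=0
  L2 @0x3A[14] → 0x3E007  P=1,RW=1,US=1,PS=0
  L3 @0x3E[18] → 0x41007  P=1,RW=1,US=1,PS=0
  → PA=0x41BF5  (4 entries read)

TLB: [["0x58141C12", "0x41"]]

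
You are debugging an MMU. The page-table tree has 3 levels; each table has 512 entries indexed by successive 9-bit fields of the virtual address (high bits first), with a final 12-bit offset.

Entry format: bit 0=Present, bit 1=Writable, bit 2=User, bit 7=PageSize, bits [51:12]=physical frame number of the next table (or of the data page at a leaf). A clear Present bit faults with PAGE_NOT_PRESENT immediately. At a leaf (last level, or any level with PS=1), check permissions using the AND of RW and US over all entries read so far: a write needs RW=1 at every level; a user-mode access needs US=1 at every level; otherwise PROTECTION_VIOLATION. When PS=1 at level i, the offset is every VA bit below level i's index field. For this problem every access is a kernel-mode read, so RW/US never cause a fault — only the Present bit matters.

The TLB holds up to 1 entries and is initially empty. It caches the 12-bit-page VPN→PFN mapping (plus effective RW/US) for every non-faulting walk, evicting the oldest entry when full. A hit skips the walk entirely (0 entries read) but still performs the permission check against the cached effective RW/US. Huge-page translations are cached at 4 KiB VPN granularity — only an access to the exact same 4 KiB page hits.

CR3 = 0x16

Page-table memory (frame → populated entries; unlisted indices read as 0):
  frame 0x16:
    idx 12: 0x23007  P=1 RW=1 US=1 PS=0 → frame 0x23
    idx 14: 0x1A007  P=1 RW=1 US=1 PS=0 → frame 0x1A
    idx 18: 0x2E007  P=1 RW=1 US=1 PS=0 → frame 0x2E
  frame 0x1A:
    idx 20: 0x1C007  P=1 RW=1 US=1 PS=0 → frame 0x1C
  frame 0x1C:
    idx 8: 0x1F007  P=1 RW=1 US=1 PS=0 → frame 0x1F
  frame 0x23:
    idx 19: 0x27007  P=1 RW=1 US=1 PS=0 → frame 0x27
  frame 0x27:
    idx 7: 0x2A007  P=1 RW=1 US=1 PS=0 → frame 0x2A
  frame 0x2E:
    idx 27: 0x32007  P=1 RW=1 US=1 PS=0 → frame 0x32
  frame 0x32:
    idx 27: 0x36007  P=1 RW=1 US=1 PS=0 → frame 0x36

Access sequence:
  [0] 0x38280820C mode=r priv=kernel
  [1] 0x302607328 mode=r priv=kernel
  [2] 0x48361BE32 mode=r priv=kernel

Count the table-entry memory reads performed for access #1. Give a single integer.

Trace:
#0 VA=0x38280820C (r,kernel):
  [0] read 0x16 idx=14: raw=0x1A007 flags P=1 W=1 U=1 S=0
  [1] read 0x1A idx=20: raw=0x1C007 flags P=1 W=1 U=1 S=0
  [2] read 0x1C idx=8: raw=0x1F007 flags P=1 W=1 U=1 S=0
  → PA=0x1F20C  (3 entries read)
#1 VA=0x302607328 (r,kernel):
  [0] read 0x16 idx=12: raw=0x23007 flags P=1 W=1 U=1 S=0
  [1] read 0x23 idx=19: raw=0x27007 flags P=1 W=1 U=1 S=0
  [2] read 0x27 idx=7: raw=0x2A007 flags P=1 W=1 U=1 S=0
  → PA=0x2A328  (3 entries read)
#2 VA=0x48361BE32 (r,kernel):
  [0] read 0x16 idx=18: raw=0x2E007 flags P=1 W=1 U=1 S=0
  [1] read 0x2E idx=27: raw=0x32007 flags P=1 W=1 U=1 S=0
  [2] read 0x32 idx=27: raw=0x36007 flags P=1 W=1 U=1 S=0
  → PA=0x36E32  (3 entries read)

Entries read for #1: 3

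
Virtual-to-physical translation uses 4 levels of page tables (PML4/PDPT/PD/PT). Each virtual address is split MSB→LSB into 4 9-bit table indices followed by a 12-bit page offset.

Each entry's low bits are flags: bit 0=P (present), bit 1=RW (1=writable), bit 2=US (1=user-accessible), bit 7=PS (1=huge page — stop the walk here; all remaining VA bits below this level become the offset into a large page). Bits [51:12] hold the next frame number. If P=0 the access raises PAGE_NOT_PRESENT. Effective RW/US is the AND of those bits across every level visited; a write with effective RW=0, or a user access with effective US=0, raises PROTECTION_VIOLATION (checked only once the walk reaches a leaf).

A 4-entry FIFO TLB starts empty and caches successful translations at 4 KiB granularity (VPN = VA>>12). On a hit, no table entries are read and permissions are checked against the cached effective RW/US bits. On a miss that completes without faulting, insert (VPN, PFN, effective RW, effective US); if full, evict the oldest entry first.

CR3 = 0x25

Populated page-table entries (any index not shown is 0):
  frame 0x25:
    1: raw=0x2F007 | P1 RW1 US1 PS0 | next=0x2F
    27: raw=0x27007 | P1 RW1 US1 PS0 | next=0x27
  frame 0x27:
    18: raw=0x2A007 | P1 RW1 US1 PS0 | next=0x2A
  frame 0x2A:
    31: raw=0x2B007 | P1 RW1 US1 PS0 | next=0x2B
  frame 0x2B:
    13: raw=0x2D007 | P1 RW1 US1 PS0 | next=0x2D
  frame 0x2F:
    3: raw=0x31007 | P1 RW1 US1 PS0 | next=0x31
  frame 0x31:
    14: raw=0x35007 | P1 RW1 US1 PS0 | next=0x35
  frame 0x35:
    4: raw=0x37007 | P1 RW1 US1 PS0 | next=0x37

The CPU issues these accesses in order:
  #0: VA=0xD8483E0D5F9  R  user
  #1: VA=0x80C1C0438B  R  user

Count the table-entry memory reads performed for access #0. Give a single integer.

Walk each access:
#0 VA=0xD8483E0D5F9 (r,user):
  [0] read 0x25 idx=27: raw=0x27007 flags P=1 W=1 U=1 S=0
  [1] read 0x27 idx=18: raw=0x2A007 flags P=1 W=1 U=1 S=0
  [2] read 0x2A idx=31: raw=0x2B007 flags P=1 W=1 U=1 S=0
  [3] read 0x2B idx=13: raw=0x2D007 flags P=1 W=1 U=1 S=0
  ✓ 0x2D5F9  — 4 lookups
#1 VA=0x80C1C0438B (r,user):
  [0] read 0x25 idx=1: raw=0x2F007 flags P=1 W=1 U=1 S=0
  [1] read 0x2F idx=3: raw=0x31007 flags P=1 W=1 U=1 S=0
  [2] read 0x31 idx=14: raw=0x35007 flags P=1 W=1 U=1 S=0
  [3] read 0x35 idx=4: raw=0x37007 flags P=1 W=1 U=1 S=0
  ✓ 0x3738B  — 4 lookups

Entries read for #0: 4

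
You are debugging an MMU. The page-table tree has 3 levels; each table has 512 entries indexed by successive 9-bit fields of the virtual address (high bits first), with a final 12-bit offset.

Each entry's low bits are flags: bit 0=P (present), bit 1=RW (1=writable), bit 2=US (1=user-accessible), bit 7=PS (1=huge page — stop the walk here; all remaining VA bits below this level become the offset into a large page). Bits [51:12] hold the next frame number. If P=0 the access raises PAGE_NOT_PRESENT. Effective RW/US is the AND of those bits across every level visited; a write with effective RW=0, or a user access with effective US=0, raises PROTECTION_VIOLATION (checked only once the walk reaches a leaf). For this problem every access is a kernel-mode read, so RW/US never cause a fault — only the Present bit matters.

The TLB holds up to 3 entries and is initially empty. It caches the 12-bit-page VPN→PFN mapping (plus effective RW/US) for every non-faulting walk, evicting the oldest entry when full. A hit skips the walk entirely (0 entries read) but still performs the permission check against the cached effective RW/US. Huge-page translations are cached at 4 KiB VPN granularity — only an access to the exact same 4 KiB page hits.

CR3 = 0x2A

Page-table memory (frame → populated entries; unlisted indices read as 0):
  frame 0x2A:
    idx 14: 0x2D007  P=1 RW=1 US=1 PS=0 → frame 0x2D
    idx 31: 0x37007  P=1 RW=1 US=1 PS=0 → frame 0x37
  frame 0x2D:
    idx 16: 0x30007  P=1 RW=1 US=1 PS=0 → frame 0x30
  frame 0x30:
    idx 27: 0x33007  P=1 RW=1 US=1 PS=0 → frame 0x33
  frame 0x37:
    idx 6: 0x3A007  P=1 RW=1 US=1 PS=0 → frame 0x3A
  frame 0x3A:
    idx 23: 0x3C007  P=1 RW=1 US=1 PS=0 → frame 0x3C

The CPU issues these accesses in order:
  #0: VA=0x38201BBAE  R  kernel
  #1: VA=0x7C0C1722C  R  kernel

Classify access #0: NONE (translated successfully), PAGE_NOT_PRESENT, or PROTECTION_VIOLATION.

Walk each access:
#0 VA=0x38201BBAE (r,kernel):
  L0 @0x2A[14] → 0x2D007  P=1,RW=1,US=1,PS=0
  L1 @0x2D[16] → 0x30007  P=1,RW=1,US=1,PS=0
  L2 @0x30[27] → 0x33007  P=1,RW=1,US=1,PS=0
  ✓ 0x33BAE  — 3 lookups
#1 VA=0x7C0C1722C (r,kernel):
  L0 @0x2A[31] → 0x37007  P=1,RW=1,US=1,PS=0
  L1 @0x37[6] → 0x3A007  P=1,RW=1,US=1,PS=0
  L2 @0x3A[23] → 0x3C007  P=1,RW=1,US=1,PS=0
  ✓ 0x3C22C  — 3 lookups

Access #0 fault: NONE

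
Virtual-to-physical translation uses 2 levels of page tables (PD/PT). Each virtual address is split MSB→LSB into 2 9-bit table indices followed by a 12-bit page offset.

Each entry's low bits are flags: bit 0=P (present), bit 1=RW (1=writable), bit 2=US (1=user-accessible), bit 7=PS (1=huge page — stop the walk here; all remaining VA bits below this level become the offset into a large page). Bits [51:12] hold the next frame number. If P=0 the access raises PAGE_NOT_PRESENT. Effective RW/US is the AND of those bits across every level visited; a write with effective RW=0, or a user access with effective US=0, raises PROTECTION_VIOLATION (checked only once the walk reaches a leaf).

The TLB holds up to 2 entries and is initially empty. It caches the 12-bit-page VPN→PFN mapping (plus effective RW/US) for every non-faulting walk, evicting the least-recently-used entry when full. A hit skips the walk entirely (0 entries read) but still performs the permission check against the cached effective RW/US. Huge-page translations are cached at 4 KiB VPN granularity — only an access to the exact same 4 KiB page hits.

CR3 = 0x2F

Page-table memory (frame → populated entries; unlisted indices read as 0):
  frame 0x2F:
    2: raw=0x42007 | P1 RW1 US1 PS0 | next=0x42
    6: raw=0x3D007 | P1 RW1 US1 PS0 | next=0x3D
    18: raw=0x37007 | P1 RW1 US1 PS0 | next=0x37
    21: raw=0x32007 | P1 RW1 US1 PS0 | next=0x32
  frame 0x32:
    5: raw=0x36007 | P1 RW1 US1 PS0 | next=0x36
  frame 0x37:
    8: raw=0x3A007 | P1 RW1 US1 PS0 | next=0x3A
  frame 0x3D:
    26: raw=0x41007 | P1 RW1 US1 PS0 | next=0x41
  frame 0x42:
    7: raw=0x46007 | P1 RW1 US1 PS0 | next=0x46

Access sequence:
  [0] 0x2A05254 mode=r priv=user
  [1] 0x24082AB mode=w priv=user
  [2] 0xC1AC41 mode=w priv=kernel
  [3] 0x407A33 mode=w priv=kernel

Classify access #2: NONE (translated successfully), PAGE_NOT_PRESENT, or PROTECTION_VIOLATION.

Walk each access:
#0 VA=0x2A05254 (r,user):
  L0: frame=0x2F idx=21 entry=0x32007 [P=1 RW=1 US=1 PS=0]
  L1: frame=0x32 idx=5 entry=0x36007 [P=1 RW=1 US=1 PS=0]
  → PA=0x36254  (2 entries read)
#1 VA=0x24082AB (w,user):
  L0: frame=0x2F idx=18 entry=0x37007 [P=1 RW=1 US=1 PS=0]
  L1: frame=0x37 idx=8 entry=0x3A007 [P=1 RW=1 US=1 PS=0]
  → PA=0x3A2AB  (2 entries read)
#2 VA=0xC1AC41 (w,kernel):
  L0: frame=0x2F idx=6 entry=0x3D007 [P=1 RW=1 US=1 PS=0]
  L1: frame=0x3D idx=26 entry=0x41007 [P=1 RW=1 US=1 PS=0]
  → PA=0x41C41  (2 entries read)
#3 VA=0x407A33 (w,kernel):
  L0: frame=0x2F idx=2 entry=0x42007 [P=1 RW=1 US=1 PS=0]
  L1: frame=0x42 idx=7 entry=0x46007 [P=1 RW=1 US=1 PS=0]
  → PA=0x46A33  (2 entries read)

Access #2 fault: NONE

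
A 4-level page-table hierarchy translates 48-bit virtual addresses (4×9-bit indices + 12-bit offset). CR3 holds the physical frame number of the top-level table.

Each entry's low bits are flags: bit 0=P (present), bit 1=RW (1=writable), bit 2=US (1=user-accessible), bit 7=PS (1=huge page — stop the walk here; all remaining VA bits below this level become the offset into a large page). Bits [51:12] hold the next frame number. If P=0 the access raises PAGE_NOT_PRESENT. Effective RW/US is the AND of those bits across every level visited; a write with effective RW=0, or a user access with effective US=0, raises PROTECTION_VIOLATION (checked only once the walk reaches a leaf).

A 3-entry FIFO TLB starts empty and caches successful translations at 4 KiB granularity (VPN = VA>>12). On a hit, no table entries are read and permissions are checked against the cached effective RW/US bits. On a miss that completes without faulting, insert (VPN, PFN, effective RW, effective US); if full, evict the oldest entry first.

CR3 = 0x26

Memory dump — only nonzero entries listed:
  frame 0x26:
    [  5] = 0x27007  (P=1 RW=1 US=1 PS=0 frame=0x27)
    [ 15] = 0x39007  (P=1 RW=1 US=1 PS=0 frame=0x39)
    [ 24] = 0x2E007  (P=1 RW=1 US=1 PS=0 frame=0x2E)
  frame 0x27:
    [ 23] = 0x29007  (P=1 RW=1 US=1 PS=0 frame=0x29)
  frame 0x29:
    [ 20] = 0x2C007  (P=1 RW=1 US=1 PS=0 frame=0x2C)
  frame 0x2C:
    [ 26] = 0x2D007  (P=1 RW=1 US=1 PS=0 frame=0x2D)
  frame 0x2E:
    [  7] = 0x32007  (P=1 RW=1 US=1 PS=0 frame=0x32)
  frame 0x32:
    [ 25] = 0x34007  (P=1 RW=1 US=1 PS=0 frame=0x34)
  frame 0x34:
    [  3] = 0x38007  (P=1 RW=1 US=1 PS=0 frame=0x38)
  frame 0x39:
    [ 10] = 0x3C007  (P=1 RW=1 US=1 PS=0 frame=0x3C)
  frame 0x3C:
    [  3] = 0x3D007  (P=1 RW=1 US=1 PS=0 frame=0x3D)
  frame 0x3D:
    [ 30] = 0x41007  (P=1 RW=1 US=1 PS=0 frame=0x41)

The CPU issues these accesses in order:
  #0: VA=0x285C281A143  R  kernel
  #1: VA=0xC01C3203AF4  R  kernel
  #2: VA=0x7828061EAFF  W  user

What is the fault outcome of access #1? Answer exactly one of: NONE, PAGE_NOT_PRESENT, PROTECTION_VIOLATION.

Per-access translation:
#0 VA=0x285C281A143 (r,kernel):
  L0: frame=0x26 idx=5 entry=0x27007 [P=1 RW=1 US=1 PS=0]
  L1: frame=0x27 idx=23 entry=0x29007 [P=1 RW=1 US=1 PS=0]
  L2: frame=0x29 idx=20 entry=0x2C007 [P=1 RW=1 US=1 PS=0]
  L3: frame=0x2C idx=26 entry=0x2D007 [P=1 RW=1 US=1 PS=0]
  ✓ 0x2D143  — 4 lookups
#1 VA=0xC01C3203AF4 (r,kernel):
  L0: frame=0x26 idx=24 entry=0x2E007 [P=1 RW=1 US=1 PS=0]
  L1: frame=0x2E idx=7 entry=0x32007 [P=1 RW=1 US=1 PS=0]
  L2: frame=0x32 idx=25 entry=0x34007 [P=1 RW=1 US=1 PS=0]
  L3: frame=0x34 idx=3 entry=0x38007 [P=1 RW=1 US=1 PS=0]
  ✓ 0x38AF4  — 4 lookups
#2 VA=0x7828061EAFF (w,user):
  L0: frame=0x26 idx=15 entry=0x39007 [P=1 RW=1 US=1 PS=0]
  L1: frame=0x39 idx=10 entry=0x3C007 [P=1 RW=1 US=1 PS=0]
  L2: frame=0x3C idx=3 entry=0x3D007 [P=1 RW=1 US=1 PS=0]
  L3: frame=0x3D idx=30 entry=0x41007 [P=1 RW=1 US=1 PS=0]
  ✓ 0x41AFF  — 4 lookups

Access #1 fault: NONE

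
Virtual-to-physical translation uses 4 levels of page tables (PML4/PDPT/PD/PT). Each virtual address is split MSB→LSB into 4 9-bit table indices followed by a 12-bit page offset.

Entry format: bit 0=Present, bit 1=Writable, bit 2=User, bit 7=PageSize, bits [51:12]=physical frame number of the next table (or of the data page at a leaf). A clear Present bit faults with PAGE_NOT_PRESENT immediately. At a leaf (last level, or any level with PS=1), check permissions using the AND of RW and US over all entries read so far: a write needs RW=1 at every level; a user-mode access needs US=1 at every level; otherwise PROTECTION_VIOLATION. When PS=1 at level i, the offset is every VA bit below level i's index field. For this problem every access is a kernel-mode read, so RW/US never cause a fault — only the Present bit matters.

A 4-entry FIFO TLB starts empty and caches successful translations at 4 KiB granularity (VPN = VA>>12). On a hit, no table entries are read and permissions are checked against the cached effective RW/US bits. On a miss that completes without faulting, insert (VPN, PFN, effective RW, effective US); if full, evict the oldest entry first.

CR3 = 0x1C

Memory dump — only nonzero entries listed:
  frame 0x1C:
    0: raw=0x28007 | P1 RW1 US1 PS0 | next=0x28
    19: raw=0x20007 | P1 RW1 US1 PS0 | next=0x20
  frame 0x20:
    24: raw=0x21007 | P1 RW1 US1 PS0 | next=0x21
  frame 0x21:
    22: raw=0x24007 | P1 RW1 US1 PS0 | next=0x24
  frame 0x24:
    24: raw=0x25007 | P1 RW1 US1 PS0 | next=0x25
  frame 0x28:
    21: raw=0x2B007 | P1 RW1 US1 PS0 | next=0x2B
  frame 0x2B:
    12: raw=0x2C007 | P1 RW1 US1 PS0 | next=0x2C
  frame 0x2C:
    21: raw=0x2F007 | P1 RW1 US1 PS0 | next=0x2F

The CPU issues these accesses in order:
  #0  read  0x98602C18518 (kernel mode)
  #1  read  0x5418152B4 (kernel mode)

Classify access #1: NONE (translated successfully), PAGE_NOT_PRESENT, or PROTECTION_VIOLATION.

Per-access translation:
#0 VA=0x98602C18518 (r,kernel):
  L0 @0x1C[19] → 0x20007  P=1,RW=1,US=1,PS=0
  L1 @0x20[24] → 0x21007  P=1,RW=1,US=1,PS=0
  L2 @0x21[22] → 0x24007  P=1,RW=1,US=1,PS=0
  L3 @0x24[24] → 0x25007  P=1,RW=1,US=1,PS=0
  ✓ 0x25518  — 4 lookups
#1 VA=0x5418152B4 (r,kernel):
  L0 @0x1C[0] → 0x28007  P=1,RW=1,US=1,PS=0
  L1 @0x28[21] → 0x2B007  P=1,RW=1,US=1,PS=0
  L2 @0x2B[12] → 0x2C007  P=1,RW=1,US=1,PS=0
  L3 @0x2C[21] → 0x2F007  P=1,RW=1,US=1,PS=0
  ✓ 0x2F2B4  — 4 lookups

Access #1 fault: NONE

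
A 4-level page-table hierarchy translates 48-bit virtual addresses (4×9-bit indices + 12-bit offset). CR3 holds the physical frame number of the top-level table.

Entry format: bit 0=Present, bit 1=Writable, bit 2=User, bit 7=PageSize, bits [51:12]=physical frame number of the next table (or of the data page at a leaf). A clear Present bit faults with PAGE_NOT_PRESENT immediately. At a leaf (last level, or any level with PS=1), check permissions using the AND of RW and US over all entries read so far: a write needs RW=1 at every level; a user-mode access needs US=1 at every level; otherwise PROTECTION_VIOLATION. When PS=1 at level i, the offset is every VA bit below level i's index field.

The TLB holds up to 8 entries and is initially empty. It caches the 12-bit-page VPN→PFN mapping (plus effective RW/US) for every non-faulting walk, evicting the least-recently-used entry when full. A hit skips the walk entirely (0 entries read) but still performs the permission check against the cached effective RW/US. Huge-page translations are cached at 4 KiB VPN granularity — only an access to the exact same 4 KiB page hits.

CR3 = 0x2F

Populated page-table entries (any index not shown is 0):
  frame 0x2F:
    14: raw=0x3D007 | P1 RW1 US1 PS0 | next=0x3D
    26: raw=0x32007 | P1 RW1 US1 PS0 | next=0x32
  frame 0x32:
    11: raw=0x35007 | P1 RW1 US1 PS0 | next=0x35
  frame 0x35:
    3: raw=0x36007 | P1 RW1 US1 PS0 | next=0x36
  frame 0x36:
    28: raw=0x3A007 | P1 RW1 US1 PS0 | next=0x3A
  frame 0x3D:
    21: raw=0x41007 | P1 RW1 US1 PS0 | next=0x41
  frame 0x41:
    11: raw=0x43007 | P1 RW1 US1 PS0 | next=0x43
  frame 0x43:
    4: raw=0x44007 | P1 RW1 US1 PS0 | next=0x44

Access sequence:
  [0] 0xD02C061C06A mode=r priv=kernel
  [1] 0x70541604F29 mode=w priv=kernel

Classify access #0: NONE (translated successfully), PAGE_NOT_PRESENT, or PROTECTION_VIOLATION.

Trace:
#0 VA=0xD02C061C06A (r,kernel):
  L0: frame=0x2F idx=26 entry=0x32007 [P=1 RW=1 US=1 PS=0]
  L1: frame=0x32 idx=11 entry=0x35007 [P=1 RW=1 US=1 PS=0]
  L2: frame=0x35 idx=3 entry=0x36007 [P=1 RW=1 US=1 PS=0]
  L3: frame=0x36 idx=28 entry=0x3A007 [P=1 RW=1 US=1 PS=0]
  ✓ 0x3A06A  — 4 lookups
#1 VA=0x70541604F29 (w,kernel):
  L0: frame=0x2F idx=14 entry=0x3D007 [P=1 RW=1 US=1 PS=0]
  L1: frame=0x3D idx=21 entry=0x41007 [P=1 RW=1 US=1 PS=0]
  L2: frame=0x41 idx=11 entry=0x43007 [P=1 RW=1 US=1 PS=0]
  L3: frame=0x43 idx=4 entry=0x44007 [P=1 RW=1 US=1 PS=0]
  ✓ 0x44F29  — 4 lookups

Access #0 fault: NONE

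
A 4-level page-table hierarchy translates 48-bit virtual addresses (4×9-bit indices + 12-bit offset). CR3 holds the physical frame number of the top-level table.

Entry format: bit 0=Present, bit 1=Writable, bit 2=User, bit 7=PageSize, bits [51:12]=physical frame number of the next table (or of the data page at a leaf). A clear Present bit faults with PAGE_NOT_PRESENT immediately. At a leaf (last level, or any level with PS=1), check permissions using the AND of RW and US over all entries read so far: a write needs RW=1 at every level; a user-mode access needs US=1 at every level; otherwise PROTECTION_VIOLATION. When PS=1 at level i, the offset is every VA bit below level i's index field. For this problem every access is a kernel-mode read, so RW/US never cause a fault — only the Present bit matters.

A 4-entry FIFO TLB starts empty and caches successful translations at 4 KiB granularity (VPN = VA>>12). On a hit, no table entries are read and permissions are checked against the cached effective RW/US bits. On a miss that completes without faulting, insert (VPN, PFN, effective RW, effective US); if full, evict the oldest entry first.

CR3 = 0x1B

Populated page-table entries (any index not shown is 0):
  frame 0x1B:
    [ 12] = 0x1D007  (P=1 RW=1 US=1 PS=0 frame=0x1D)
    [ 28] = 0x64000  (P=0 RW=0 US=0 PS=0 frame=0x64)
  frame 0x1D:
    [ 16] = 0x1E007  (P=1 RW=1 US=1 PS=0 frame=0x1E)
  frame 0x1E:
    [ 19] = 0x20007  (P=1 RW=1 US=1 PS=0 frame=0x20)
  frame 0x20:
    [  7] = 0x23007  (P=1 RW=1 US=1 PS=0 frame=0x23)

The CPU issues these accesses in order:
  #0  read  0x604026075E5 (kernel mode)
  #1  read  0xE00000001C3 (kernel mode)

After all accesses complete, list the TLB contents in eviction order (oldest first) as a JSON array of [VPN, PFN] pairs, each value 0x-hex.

Trace:
#0 VA=0x604026075E5 (r,kernel):
  L0 @0x1B[12] → 0x1D007  P=1,RW=1,US=1,PS=0
  L1 @0x1D[16] → 0x1E007  P=1,RW=1,US=1,PS=0
  L2 @0x1E[19] → 0x20007  P=1,RW=1,US=1,PS=0
  L3 @0x20[7] → 0x23007  P=1,RW=1,US=1,PS=0
  → PA=0x235E5  (4 entries read)
#1 VA=0xE00000001C3 (r,kernel):
  L0 @0x1B[28] → 0x64000  P=0,RW=0,US=0,PS=0
  → PAGE_NOT_PRESENT  (1 entries read)

TLB: [["0x60402607", "0x23"]]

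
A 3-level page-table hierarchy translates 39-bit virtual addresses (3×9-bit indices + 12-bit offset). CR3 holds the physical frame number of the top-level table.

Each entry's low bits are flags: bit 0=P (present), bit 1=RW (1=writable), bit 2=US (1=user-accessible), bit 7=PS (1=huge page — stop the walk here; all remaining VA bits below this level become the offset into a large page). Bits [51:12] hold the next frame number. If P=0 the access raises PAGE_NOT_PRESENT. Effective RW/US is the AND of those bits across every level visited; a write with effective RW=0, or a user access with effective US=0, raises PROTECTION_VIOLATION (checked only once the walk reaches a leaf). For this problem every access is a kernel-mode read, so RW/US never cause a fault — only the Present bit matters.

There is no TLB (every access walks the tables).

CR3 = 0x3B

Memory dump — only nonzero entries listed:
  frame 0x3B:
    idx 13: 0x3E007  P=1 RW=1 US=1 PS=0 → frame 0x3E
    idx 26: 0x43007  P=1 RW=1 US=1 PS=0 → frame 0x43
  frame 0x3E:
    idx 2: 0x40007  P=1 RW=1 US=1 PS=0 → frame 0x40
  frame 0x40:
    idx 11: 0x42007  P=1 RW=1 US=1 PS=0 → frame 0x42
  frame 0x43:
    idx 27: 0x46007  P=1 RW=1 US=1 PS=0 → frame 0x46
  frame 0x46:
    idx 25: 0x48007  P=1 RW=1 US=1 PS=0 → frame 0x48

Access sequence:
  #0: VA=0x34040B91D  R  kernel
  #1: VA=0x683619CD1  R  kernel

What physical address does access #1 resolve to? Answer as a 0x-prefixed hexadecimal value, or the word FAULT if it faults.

Per-access translation:
#0 VA=0x34040B91D (r,kernel):
  [0] read 0x3B idx=13: raw=0x3E007 flags P=1 W=1 U=1 S=0
  [1] read 0x3E idx=2: raw=0x40007 flags P=1 W=1 U=1 S=0
  [2] read 0x40 idx=11: raw=0x42007 flags P=1 W=1 U=1 S=0
  → PA=0x4291D  (3 entries read)
#1 VA=0x683619CD1 (r,kernel):
  [0] read 0x3B idx=26: raw=0x43007 flags P=1 W=1 U=1 S=0
  [1] read 0x43 idx=27: raw=0x46007 flags P=1 W=1 U=1 S=0
  [2] read 0x46 idx=25: raw=0x48007 flags P=1 W=1 U=1 S=0
  → PA=0x48CD1  (3 entries read)

Access #1 PA: 0x48CD1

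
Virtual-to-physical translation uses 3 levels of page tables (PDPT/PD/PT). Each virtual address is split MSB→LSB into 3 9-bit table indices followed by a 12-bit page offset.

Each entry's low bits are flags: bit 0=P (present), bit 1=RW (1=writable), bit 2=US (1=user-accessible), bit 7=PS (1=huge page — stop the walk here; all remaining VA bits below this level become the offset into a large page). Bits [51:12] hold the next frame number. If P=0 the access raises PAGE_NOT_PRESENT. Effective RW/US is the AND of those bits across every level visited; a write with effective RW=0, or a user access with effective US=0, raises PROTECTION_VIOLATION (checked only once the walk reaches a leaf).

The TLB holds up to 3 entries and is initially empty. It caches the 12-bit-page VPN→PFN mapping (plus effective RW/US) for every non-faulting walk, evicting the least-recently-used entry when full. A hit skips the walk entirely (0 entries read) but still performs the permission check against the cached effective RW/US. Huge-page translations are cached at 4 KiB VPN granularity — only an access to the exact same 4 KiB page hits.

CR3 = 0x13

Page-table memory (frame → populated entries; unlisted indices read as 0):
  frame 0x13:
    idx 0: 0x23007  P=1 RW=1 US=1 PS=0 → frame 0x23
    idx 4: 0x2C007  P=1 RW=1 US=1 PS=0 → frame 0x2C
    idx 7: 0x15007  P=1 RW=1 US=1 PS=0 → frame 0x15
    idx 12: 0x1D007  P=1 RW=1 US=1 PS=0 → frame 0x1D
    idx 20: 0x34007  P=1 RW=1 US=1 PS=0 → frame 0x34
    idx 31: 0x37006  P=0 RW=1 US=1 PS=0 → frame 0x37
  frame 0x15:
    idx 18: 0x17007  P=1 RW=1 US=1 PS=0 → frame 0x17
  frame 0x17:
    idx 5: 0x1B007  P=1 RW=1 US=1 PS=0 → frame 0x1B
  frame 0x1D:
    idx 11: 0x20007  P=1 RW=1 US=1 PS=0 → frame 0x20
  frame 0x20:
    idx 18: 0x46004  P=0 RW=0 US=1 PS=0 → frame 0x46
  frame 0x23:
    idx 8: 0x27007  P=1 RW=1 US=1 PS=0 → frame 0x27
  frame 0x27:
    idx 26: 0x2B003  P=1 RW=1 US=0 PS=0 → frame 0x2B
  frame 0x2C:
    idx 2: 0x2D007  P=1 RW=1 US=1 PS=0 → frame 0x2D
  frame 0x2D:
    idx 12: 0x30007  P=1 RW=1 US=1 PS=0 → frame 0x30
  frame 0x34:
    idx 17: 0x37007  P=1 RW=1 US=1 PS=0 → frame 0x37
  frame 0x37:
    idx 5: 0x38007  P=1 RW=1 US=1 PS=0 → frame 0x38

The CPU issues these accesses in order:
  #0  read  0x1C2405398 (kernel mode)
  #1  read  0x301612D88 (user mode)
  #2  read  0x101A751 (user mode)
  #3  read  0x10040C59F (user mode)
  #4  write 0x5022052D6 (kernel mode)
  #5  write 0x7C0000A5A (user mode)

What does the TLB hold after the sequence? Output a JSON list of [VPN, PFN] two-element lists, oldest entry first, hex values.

Trace:
#0 VA=0x1C2405398 (r,kernel):
  lvl0: tbl 0x13, slot 7 ⇒ 0x15007 (P1/RW1/US1/PS0)
  lvl1: tbl 0x15, slot 18 ⇒ 0x17007 (P1/RW1/US1/PS0)
  lvl2: tbl 0x17, slot 5 ⇒ 0x1B007 (P1/RW1/US1/PS0)
  → PA=0x1B398  (3 entries read)
#1 VA=0x301612D88 (r,user):
  lvl0: tbl 0x13, slot 12 ⇒ 0x1D007 (P1/RW1/US1/PS0)
  lvl1: tbl 0x1D, slot 11 ⇒ 0x20007 (P1/RW1/US1/PS0)
  lvl2: tbl 0x20, slot 18 ⇒ 0x46004 (P0/RW0/US1/PS0)
  ✗ PAGE_NOT_PRESENT  [3 reads]
#2 VA=0x101A751 (r,user):
  lvl0: tbl 0x13, slot 0 ⇒ 0x23007 (P1/RW1/US1/PS0)
  lvl1: tbl 0x23, slot 8 ⇒ 0x27007 (P1/RW1/US1/PS0)
  lvl2: tbl 0x27, slot 26 ⇒ 0x2B003 (P1/RW1/US0/PS0)
  ✗ PROTECTION_VIOLATION  [3 reads]
#3 VA=0x10040C59F (r,user):
  lvl0: tbl 0x13, slot 4 ⇒ 0x2C007 (P1/RW1/US1/PS0)
  lvl1: tbl 0x2C, slot 2 ⇒ 0x2D007 (P1/RW1/US1/PS0)
  lvl2: tbl 0x2D, slot 12 ⇒ 0x30007 (P1/RW1/US1/PS0)
  → PA=0x3059F  (3 entries read)
#4 VA=0x5022052D6 (w,kernel):
  lvl0: tbl 0x13, slot 20 ⇒ 0x34007 (P1/RW1/US1/PS0)
  lvl1: tbl 0x34, slot 17 ⇒ 0x37007 (P1/RW1/US1/PS0)
  lvl2: tbl 0x37, slot 5 ⇒ 0x38007 (P1/RW1/US1/PS0)
  → PA=0x382D6  (3 entries read)
#5 VA=0x7C0000A5A (w,user):
  lvl0: tbl 0x13, slot 31 ⇒ 0x37006 (P0/RW1/US1/PS0)
  ✗ PAGE_NOT_PRESENT  [1 reads]

TLB: [["0x1C2405", "0x1B"], ["0x10040C", "0x30"], ["0x502205", "0x38"]]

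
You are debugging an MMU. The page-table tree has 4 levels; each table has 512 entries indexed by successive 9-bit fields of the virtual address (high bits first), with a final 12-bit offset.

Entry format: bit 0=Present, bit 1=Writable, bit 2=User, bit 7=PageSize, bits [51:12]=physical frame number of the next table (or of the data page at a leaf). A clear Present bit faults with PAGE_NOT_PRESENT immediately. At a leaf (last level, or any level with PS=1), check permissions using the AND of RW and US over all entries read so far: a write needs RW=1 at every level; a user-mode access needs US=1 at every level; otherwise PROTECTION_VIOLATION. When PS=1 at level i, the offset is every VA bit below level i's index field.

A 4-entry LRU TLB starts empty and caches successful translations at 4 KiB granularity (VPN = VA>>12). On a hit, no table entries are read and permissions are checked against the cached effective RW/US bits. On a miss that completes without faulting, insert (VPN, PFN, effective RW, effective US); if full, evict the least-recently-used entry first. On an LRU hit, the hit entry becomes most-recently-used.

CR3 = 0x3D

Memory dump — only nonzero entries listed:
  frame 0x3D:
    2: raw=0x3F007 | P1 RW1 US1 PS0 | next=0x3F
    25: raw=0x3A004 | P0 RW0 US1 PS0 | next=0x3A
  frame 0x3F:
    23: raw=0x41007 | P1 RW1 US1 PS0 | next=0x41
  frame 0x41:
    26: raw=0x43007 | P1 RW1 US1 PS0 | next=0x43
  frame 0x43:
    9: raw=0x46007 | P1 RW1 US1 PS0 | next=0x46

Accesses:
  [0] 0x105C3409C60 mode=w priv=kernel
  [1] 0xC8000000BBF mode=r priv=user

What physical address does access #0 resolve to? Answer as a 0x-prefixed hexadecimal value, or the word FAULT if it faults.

Trace:
#0 VA=0x105C3409C60 (w,kernel):
  L0: frame=0x3D idx=2 entry=0x3F007 [P=1 RW=1 US=1 PS=0]
  L1: frame=0x3F idx=23 entry=0x41007 [P=1 RW=1 US=1 PS=0]
  L2: frame=0x41 idx=26 entry=0x43007 [P=1 RW=1 US=1 PS=0]
  L3: frame=0x43 idx=9 entry=0x46007 [P=1 RW=1 US=1 PS=0]
  ✓ 0x46C60  — 4 lookups
#1 VA=0xC8000000BBF (r,user):
  L0: frame=0x3D idx=25 entry=0x3A004 [P=0 RW=0 US=1 PS=0]
  ✗ PAGE_NOT_PRESENT  [1 reads]

Access #0 PA: 0x46C60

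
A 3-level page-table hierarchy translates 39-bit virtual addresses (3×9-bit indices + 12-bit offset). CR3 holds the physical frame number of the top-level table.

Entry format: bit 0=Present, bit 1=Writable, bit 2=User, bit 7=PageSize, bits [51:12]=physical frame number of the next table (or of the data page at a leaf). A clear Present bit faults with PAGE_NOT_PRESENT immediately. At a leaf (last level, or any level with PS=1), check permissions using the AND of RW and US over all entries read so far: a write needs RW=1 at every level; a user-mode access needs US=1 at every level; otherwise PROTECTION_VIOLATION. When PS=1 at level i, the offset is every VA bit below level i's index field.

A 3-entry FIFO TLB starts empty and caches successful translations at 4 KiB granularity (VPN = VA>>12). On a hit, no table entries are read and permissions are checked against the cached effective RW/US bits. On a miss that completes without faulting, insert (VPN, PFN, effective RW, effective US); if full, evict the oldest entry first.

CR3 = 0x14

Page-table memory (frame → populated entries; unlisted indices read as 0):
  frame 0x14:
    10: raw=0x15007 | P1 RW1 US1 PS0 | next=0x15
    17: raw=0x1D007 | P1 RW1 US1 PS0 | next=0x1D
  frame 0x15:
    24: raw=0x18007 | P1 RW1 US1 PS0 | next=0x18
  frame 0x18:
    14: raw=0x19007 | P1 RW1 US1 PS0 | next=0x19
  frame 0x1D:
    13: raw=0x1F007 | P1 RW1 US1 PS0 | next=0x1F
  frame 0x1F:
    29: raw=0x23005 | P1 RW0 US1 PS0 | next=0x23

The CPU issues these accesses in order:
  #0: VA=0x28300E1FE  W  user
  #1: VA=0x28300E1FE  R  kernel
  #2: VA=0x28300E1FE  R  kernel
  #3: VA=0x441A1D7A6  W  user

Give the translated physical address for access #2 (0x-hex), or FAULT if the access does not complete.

Trace:
#0 VA=0x28300E1FE (w,user):
  L0: frame=0x14 idx=10 entry=0x15007 [P=1 RW=1 US=1 PS=0]
  L1: frame=0x15 idx=24 entry=0x18007 [P=1 RW=1 US=1 PS=0]
  L2: frame=0x18 idx=14 entry=0x19007 [P=1 RW=1 US=1 PS=0]
  ✓ 0x191FE  — 3 lookups
#1 VA=0x28300E1FE (r,kernel):
  TLB hit vpn=0x28300E → PA=0x191FE
#2 VA=0x28300E1FE (r,kernel):
  TLB hit vpn=0x28300E → PA=0x191FE
#3 VA=0x441A1D7A6 (w,user):
  L0: frame=0x14 idx=17 entry=0x1D007 [P=1 RW=1 US=1 PS=0]
  L1: frame=0x1D idx=13 entry=0x1F007 [P=1 RW=1 US=1 PS=0]
  L2: frame=0x1F idx=29 entry=0x23005 [P=1 RW=0 US=1 PS=0]
  ✗ PROTECTION_VIOLATION  [3 reads]

Access #2 PA: 0x191FE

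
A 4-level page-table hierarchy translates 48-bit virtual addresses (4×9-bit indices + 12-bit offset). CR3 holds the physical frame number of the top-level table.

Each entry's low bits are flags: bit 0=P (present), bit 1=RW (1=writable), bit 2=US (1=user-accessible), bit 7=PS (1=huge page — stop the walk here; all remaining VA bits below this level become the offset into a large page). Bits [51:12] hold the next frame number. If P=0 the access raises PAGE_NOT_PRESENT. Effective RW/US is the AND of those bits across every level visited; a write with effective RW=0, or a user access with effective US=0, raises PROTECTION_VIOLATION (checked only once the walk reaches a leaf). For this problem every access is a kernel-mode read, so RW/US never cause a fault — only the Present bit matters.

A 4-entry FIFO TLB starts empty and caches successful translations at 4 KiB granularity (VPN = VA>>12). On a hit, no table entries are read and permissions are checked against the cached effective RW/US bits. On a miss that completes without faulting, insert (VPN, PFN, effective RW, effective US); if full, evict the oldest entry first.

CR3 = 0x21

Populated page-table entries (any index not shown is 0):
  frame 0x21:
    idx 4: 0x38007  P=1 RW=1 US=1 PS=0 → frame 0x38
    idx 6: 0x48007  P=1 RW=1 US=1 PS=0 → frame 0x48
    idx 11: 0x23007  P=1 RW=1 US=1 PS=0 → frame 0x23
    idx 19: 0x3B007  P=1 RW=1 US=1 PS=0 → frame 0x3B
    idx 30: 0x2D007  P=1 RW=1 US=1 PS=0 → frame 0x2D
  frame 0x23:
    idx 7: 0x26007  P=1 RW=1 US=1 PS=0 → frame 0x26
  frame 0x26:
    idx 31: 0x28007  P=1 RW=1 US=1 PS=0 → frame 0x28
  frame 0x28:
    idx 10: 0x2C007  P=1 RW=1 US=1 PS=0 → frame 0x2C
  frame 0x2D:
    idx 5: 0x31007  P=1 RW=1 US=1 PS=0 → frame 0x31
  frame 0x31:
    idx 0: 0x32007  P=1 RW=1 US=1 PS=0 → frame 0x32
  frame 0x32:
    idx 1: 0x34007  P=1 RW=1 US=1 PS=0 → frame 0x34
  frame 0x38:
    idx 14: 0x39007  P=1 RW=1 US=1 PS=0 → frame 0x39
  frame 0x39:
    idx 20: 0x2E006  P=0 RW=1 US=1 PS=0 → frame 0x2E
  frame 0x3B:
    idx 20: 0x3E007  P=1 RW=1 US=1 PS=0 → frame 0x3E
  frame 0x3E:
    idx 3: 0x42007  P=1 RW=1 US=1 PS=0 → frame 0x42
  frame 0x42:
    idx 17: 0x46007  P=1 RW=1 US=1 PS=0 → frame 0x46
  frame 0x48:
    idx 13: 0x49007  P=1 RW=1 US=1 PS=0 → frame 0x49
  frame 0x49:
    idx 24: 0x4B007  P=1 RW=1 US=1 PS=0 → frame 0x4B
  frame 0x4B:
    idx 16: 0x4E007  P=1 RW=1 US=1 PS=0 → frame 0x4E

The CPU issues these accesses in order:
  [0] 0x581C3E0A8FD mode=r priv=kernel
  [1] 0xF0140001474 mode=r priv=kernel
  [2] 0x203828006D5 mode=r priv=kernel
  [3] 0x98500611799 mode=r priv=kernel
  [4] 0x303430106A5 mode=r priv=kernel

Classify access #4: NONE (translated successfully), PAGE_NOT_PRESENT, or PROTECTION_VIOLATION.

Trace:
#0 VA=0x581C3E0A8FD (r,kernel):
  [0] read 0x21 idx=11: raw=0x23007 flags P=1 W=1 U=1 S=0
  [1] read 0x23 idx=7: raw=0x26007 flags P=1 W=1 U=1 S=0
  [2] read 0x26 idx=31: raw=0x28007 flags P=1 W=1 U=1 S=0
  [3] read 0x28 idx=10: raw=0x2C007 flags P=1 W=1 U=1 S=0
  ✓ 0x2C8FD  — 4 lookups
#1 VA=0xF0140001474 (r,kernel):
  [0] read 0x21 idx=30: raw=0x2D007 flags P=1 W=1 U=1 S=0
  [1] read 0x2D idx=5: raw=0x31007 flags P=1 W=1 U=1 S=0
  [2] read 0x31 idx=0: raw=0x32007 flags P=1 W=1 U=1 S=0
  [3] read 0x32 idx=1: raw=0x34007 flags P=1 W=1 U=1 S=0
  ✓ 0x34474  — 4 lookups
#2 VA=0x203828006D5 (r,kernel):
  [0] read 0x21 idx=4: raw=0x38007 flags P=1 W=1 U=1 S=0
  [1] read 0x38 idx=14: raw=0x39007 flags P=1 W=1 U=1 S=0
  [2] read 0x39 idx=20: raw=0x2E006 flags P=0 W=1 U=1 S=0
  ✗ PAGE_NOT_PRESENT  [3 reads]
#3 VA=0x98500611799 (r,kernel):
  [0] read 0x21 idx=19: raw=0x3B007 flags P=1 W=1 U=1 S=0
  [1] read 0x3B idx=20: raw=0x3E007 flags P=1 W=1 U=1 S=0
  [2] read 0x3E idx=3: raw=0x42007 flags P=1 W=1 U=1 S=0
  [3] read 0x42 idx=17: raw=0x46007 flags P=1 W=1 U=1 S=0
  ✓ 0x46799  — 4 lookups
#4 VA=0x303430106A5 (r,kernel):
  [0] read 0x21 idx=6: raw=0x48007 flags P=1 W=1 U=1 S=0
  [1] read 0x48 idx=13: raw=0x49007 flags P=1 W=1 U=1 S=0
  [2] read 0x49 idx=24: raw=0x4B007 flags P=1 W=1 U=1 S=0
  [3] read 0x4B idx=16: raw=0x4E007 flags P=1 W=1 U=1 S=0
  ✓ 0x4E6A5  — 4 lookups

Access #4 fault: NONE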